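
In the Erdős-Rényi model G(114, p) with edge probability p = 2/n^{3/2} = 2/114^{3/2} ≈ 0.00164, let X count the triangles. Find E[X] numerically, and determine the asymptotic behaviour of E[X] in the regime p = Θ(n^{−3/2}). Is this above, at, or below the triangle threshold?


Number of potential triangles: C(114, 3) = 240464.
Each occurs with probability p³ ≈ (0.00164)³ ≈ 4.43627e-09.
By linearity: E[X] = C(114, 3)·p³ ≈ 240464 · 4.43627e-09 ≈ 0.001.
Since α = 3/2 > 1, p = c/n^{3/2} = o(1/n) is below the triangle threshold p ~ 1/n. Asymptotically E[X] ~ (c³/6)·n^{3(1−α)} = (2³/6)·n^{-1.5} → 0, so by Markov's inequality G has no triangles w.h.p.

E[X] ≈ 0.001; in regime p = Θ(1/n^{3/2}) E[X] tends to 0 (below the triangle threshold p ~ 1/n).


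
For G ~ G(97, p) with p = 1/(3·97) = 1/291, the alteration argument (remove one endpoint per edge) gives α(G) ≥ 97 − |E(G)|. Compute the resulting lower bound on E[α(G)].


E[|E(G)|] = C(97, 2)·p = 4656 · (1/291) = 16.
E[α(G)] ≥ n − E[|E(G)|] = 97 − 16 = 81.
Numerically: ≈ 81.000.
(This is only a lower bound; the true E[α(G)] may be larger.)

E[α(G)] ≥ 81 ≈ 81.000.


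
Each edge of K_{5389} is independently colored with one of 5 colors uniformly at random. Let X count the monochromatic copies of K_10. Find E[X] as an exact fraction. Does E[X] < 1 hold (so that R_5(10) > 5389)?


E[X] = C(5389, 10) · 5^{1 − 45} = 5645340767466558997768874792926 · 5^{−44} = 5645340767466558997768874792926/5684341886080801486968994140625.
As a reduced fraction: E[X] = 5645340767466558997768874792926/5684341886080801486968994140625 ≈ 0.993139.
Is E[X] < 1? YES.
Since E[X] < 1, there exists a 5-coloring of K_{5389} with no monochromatic K_10; hence R_5(10) > 5389.

E[X] = 5645340767466558997768874792926/5684341886080801486968994140625 ≈ 0.993139; E[X] < 1, so R_5(10) > 5389.


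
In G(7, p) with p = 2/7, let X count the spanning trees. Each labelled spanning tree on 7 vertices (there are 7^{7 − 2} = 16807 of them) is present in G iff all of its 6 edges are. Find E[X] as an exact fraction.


K_7 has 7^{7 − 2} = 16807 labelled spanning trees.
For each such spanning tree H, let X_H = 1 if all 6 edges of H are present in G. Then P[X_H = 1] = p^{6} = (2/7)^{6} = 64/117649.
By linearity: E[X] = Σ_H E[X_H] = 16807 · p^{6} = 16807 · 64/117649 = 64/7.
Numerically: E[X] ≈ 9.14286.

E[X] = 16807 · (2/7)^{6} = 64/7 ≈ 9.14286.


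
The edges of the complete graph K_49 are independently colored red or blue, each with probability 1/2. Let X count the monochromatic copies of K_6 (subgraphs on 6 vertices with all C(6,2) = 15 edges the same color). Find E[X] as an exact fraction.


Let X = Σ_S X_S over the C(49, 6) = 13983816 subsets S of size 6, where X_S = 1 if the K_6 on S is monochromatic.
For a fixed S, the K_6 on S has C(6, 2) = 15 edges. P[all 15 edges red] = (1/2)^15, and likewise for blue, so P[monochromatic] = 2·(1/2)^15 = 2^{1 − 15} = 1/16384.
By linearity of expectation: E[X] = C(49, 6) · 2^{1 − 15} = 13983816 · 1/16384 = 1747977/2048.
Numerically: E[X] ≈ 853.504395.

E[X] = C(49,6)·2^(1−C(6,2)) = 1747977/2048 ≈ 853.504395.


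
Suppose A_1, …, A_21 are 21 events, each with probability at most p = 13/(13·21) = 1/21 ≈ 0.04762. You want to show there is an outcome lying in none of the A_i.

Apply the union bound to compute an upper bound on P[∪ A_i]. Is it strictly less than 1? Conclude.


Union bound: P[∪_{i=1}^{21} A_i] ≤ Σ_i P[A_i] ≤ 21·p = 21·(1/21) = 1.
Numerically: 1 ≈ 1.00000.
Is 1 < 1? NO.
Since the bound 1 is ≥ 1, the union bound is uninformative here; it does NOT by itself certify existence.

21·p = 1 ≈ 1.00000; existence NOT certified by the union bound.


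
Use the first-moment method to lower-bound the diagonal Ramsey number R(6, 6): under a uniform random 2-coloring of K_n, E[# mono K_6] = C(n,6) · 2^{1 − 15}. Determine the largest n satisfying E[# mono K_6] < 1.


We need C(n, 6) · 2^{1 − 15} < 1, i.e. C(n, 6) < 2^{15 − 1} = 16384.
Check values of n near the boundary:
  n = 12: C(12, 6) = 924; 924 < 16384? YES
  n = 13: C(13, 6) = 1716; 1716 < 16384? YES
  n = 14: C(14, 6) = 3003; 3003 < 16384? YES
  n = 15: C(15, 6) = 5005; 5005 < 16384? YES
  n = 16: C(16, 6) = 8008; 8008 < 16384? YES
  n = 17: C(17, 6) = 12376; 12376 < 16384? YES
  n = 18: C(18, 6) = 18564; 18564 < 16384? NO
  n = 19: C(19, 6) = 27132; 27132 < 16384? NO
  n = 20: C(20, 6) = 38760; 38760 < 16384? NO
The largest n with C(n, 6) < 16384 is n = 17 (where E[X] = 1547/2048 ≈ 0.755371). Hence R(6, 6) > 17, i.e. R(6, 6) ≥ 18.

Largest n = 17; hence R(6, 6) > 17.


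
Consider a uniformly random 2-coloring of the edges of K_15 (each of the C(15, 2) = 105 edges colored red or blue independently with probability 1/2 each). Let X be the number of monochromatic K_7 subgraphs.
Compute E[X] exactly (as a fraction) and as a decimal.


Let X = Σ_S X_S over the C(15, 7) = 6435 subsets S of size 7, where X_S = 1 if the K_7 on S is monochromatic.
For a fixed S, the K_7 on S has C(7, 2) = 21 edges. P[all 21 edges red] = (1/2)^21, and likewise for blue, so P[monochromatic] = 2·(1/2)^21 = 2^{1 − 21} = 1/1048576.
Summing: E[X] = C(15, 7) · 2^{1 − 21} = 6435 · 1/1048576 = 6435/1048576.
Numerically: E[X] ≈ 0.006137.

E[X] = C(15,7)·2^(1−C(7,2)) = 6435/1048576 ≈ 0.006137.


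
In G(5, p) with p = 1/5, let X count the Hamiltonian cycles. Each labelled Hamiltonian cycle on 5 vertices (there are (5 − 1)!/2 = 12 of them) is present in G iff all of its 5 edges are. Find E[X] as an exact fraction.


K_5 has (5 − 1)!/2 = 12 labelled Hamiltonian cycles.
For each such Hamiltonian cycle H, let X_H = 1 if all 5 edges of H are present in G. Then P[X_H = 1] = p^{5} = (1/5)^{5} = 1/3125.
By linearity: E[X] = Σ_H E[X_H] = 12 · p^{5} = 12 · 1/3125 = 12/3125.
Numerically: E[X] ≈ 0.00384.

E[X] = 12 · (1/5)^{5} = 12/3125 ≈ 0.00384.


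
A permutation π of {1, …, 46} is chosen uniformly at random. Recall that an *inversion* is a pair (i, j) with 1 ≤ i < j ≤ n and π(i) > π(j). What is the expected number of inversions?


Write X = Σ X_I over the C(46, 2) = 1035 pairs i < j, with X_I the indicator of one inversion.
There are 1035 indicators.
For each fixed pair i < j, the values π(i) and π(j) are two distinct elements of {1, …, 46} in uniformly random order; by symmetry P[π(i) > π(j)] = 1/2.
By linearity: E[X] = 1035 · (1/2) = C(46, 2) · (1/2) = 1035/2 = 1035/2 ≈ 517.500000.

E[X] = 1035/2 = 517.500000.


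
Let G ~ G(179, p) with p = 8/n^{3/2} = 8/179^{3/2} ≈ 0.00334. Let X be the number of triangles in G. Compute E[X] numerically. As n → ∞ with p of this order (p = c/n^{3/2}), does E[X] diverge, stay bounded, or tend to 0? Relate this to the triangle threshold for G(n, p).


Number of potential triangles: C(179, 3) = 939929.
Each occurs with probability p³ ≈ (0.00334)³ ≈ 3.727617e-08.
By linearity: E[X] = C(179, 3)·p³ ≈ 939929 · 3.727617e-08 ≈ 0.0350.
Since α = 3/2 > 1, p = c/n^{3/2} = o(1/n) is below the triangle threshold p ~ 1/n. Asymptotically E[X] ~ (c³/6)·n^{3(1−α)} = (8³/6)·n^{-1.5} → 0, so by Markov's inequality G has no triangles w.h.p.

E[X] ≈ 0.0350; in regime p = Θ(1/n^{3/2}) E[X] tends to 0 (below the triangle threshold p ~ 1/n).


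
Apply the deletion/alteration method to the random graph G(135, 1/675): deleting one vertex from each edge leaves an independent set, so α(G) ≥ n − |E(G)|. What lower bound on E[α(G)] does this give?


E[|E(G)|] = C(135, 2)·p = 9045 · (1/675) = 67/5.
E[α(G)] ≥ n − E[|E(G)|] = 135 − 67/5 = 608/5.
Numerically: ≈ 121.60000.
(This is only a lower bound; the true E[α(G)] may be larger.)

E[α(G)] ≥ 608/5 ≈ 121.60000.


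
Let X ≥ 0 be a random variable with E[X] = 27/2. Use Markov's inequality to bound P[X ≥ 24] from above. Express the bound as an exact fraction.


μ = E[X] = 27/2, a = 24.
Markov: P[X ≥ 24] ≤ μ/a = (27/2)/24 = 9/16.
Numerically: ≈ 0.562500.
(Since a = 24 > μ = 13.500000, the bound 9/16 is < 1 and informative.)

P[X ≥ 24] ≤ 9/16 ≈ 0.562500.


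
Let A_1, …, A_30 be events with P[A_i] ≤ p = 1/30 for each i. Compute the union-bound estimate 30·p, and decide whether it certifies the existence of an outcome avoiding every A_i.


Union bound: P[∪_{i=1}^{30} A_i] ≤ Σ_i P[A_i] ≤ 30·p = 30·(1/30) = 1.
Numerically: 1 ≈ 1.000.
Is 1 < 1? NO.
Since the bound 1 is ≥ 1, the union bound is uninformative here; it does NOT by itself certify existence.

30·p = 1 ≈ 1.000; existence NOT certified by the union bound.


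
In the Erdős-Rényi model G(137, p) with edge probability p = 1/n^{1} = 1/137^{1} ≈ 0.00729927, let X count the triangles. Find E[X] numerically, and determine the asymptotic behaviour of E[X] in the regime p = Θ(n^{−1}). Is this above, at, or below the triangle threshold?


Number of potential triangles: C(137, 3) = 419220.
Each occurs with probability p³ ≈ (0.00729927)³ ≈ 3.88900318e-07.
By linearity: E[X] = C(137, 3)·p³ ≈ 419220 · 3.88900318e-07 ≈ 0.163035.
Here α = 1, so p = 1/n is exactly at the triangle threshold p ~ 1/n. Asymptotically E[X] → c³/6 = 1³/6 = 1/6 ≈ 0.166667, a bounded constant. In this regime the triangle count is asymptotically Poisson(c³/6).

E[X] ≈ 0.163035; in regime p = Θ(1/n^{1}) E[X] stays bounded (at the triangle threshold p ~ 1/n).


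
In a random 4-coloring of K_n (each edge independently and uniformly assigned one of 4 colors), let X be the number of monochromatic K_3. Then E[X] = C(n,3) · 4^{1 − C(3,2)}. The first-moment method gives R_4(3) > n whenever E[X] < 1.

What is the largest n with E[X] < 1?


We need C(n, 3) · 4^{1 − 3} < 1, i.e. C(n, 3) < 4^{3 − 1} = 16.
Check values of n near the boundary:
  n = 4: C(4, 3) = 4; 4 < 16? YES
  n = 5: C(5, 3) = 10; 10 < 16? YES
  n = 6: C(6, 3) = 20; 20 < 16? NO
  n = 7: C(7, 3) = 35; 35 < 16? NO
  n = 8: C(8, 3) = 56; 56 < 16? NO
The largest n with C(n, 3) < 16 is n = 5 (where E[X] = 5/8 ≈ 0.6250000). Hence R_4(3) > 5, i.e. R_4(3) ≥ 6.

Largest n = 5; hence R_4(3) > 5.


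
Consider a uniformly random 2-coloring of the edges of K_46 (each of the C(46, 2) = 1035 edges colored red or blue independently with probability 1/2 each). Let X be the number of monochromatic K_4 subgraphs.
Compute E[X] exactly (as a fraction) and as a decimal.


Let X = Σ_S X_S over the C(46, 4) = 163185 subsets S of size 4, where X_S = 1 if the K_4 on S is monochromatic.
For a fixed S, the K_4 on S has C(4, 2) = 6 edges. P[all 6 edges red] = (1/2)^6, and likewise for blue, so P[monochromatic] = 2·(1/2)^6 = 2^{1 − 6} = 1/32.
By linearity: E[X] = C(46, 4) · 2^{1 − 6} = 163185 · 1/32 = 163185/32.
Numerically: E[X] ≈ 5099.531250.

E[X] = C(46,4)·2^(1−C(4,2)) = 163185/32 ≈ 5099.531250.


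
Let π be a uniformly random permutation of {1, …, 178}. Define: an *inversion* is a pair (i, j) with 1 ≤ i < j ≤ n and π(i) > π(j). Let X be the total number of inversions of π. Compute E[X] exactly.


Write X = Σ X_I over the C(178, 2) = 15753 pairs i < j, with X_I the indicator of one inversion.
There are 15753 indicators.
For each fixed pair i < j, the values π(i) and π(j) are two distinct elements of {1, …, 178} in uniformly random order; by symmetry P[π(i) > π(j)] = 1/2.
By linearity: E[X] = 15753 · (1/2) = C(178, 2) · (1/2) = 15753/2 = 15753/2 ≈ 7876.500000.

E[X] = 15753/2 = 7876.500000.


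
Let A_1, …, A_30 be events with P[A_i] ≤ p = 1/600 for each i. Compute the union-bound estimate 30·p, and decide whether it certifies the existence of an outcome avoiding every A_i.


Union bound: P[∪_{i=1}^{30} A_i] ≤ Σ_i P[A_i] ≤ 30·p = 30·(1/600) = 1/20.
Numerically: 1/20 ≈ 0.0500.
Is 1/20 < 1? YES.
Since P[∪ A_i] ≤ 1/20 < 1, the complement has P[∩ A_i^c] ≥ 1 − 1/20 = 19/20 > 0, so some outcome avoids every A_i.

30·p = 1/20 ≈ 0.0500; existence CERTIFIED by the union bound.


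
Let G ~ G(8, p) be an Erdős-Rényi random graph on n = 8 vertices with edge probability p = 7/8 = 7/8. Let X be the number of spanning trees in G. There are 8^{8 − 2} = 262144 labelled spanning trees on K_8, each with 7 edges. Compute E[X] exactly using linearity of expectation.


K_8 has 8^{8 − 2} = 262144 labelled spanning trees.
For each such spanning tree H, let X_H = 1 if all 7 edges of H are present in G. Then P[X_H = 1] = p^{7} = (7/8)^{7} = 823543/2097152.
Summing the indicators: E[X] = Σ_H E[X_H] = 262144 · p^{7} = 262144 · 823543/2097152 = 823543/8.
Numerically: E[X] ≈ 1.0294e+05.

E[X] = 262144 · (7/8)^{7} = 823543/8 ≈ 1.0294e+05.


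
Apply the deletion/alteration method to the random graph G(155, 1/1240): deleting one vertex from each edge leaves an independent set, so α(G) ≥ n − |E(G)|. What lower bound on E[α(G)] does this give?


E[|E(G)|] = C(155, 2)·p = 11935 · (1/1240) = 77/8.
E[α(G)] ≥ n − E[|E(G)|] = 155 − 77/8 = 1163/8.
Numerically: ≈ 145.37500.
(This is only a lower bound; the true E[α(G)] may be larger.)

E[α(G)] ≥ 1163/8 ≈ 145.37500.


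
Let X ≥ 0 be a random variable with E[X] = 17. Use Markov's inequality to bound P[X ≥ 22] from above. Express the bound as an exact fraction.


μ = E[X] = 17, a = 22.
Markov: P[X ≥ 22] ≤ μ/a = (17)/22 = 17/22.
Numerically: ≈ 0.772727.
(Since a = 22 > μ = 17.000000, the bound 17/22 is < 1 and informative.)

P[X ≥ 22] ≤ 17/22 ≈ 0.772727.


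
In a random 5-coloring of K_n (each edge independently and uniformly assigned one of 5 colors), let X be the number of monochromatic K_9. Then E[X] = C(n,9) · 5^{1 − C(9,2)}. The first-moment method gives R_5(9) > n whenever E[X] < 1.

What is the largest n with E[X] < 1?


We need C(n, 9) · 5^{1 − 36} < 1, i.e. C(n, 9) < 5^{36 − 1} = 2910383045673370361328125.
Check values of n near the boundary:
  n = 2166: C(2166, 9) = 2844037944203015677277940; 2844037944203015677277940 < 2910383045673370361328125? YES
  n = 2167: C(2167, 9) = 2855899084841489792706810; 2855899084841489792706810 < 2910383045673370361328125? YES
  n = 2168: C(2168, 9) = 2867804175977929537095120; 2867804175977929537095120 < 2910383045673370361328125? YES
  n = 2169: C(2169, 9) = 2879753360044504243499683; 2879753360044504243499683 < 2910383045673370361328125? YES
  n = 2170: C(2170, 9) = 2891746779868845075610510; 2891746779868845075610510 < 2910383045673370361328125? YES
  n = 2171: C(2171, 9) = 2903784578674959601827205; 2903784578674959601827205 < 2910383045673370361328125? YES
  n = 2172: C(2172, 9) = 2915866900084148060642020; 2915866900084148060642020 < 2910383045673370361328125? NO
  n = 2173: C(2173, 9) = 2927993888115921319674265; 2927993888115921319674265 < 2910383045673370361328125? NO
The largest n with C(n, 9) < 2910383045673370361328125 is n = 2171 (where E[X] = 580756915734991920365441/582076609134674072265625 ≈ 0.99773). Hence R_5(9) > 2171, i.e. R_5(9) ≥ 2172.

Largest n = 2171; hence R_5(9) > 2171.


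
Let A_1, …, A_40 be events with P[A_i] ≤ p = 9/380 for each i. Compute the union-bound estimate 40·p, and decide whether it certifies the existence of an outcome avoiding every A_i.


Union bound: P[∪_{i=1}^{40} A_i] ≤ Σ_i P[A_i] ≤ 40·p = 40·(9/380) = 18/19.
Numerically: 18/19 ≈ 0.9473684.
Is 18/19 < 1? YES.
Since P[∪ A_i] ≤ 18/19 < 1, the complement has P[∩ A_i^c] ≥ 1 − 18/19 = 1/19 > 0, so some outcome avoids every A_i.

40·p = 18/19 ≈ 0.9473684; existence CERTIFIED by the union bound.


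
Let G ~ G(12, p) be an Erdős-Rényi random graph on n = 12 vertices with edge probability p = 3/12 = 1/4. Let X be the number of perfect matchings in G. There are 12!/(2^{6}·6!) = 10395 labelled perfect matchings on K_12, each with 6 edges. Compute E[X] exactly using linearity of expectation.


K_12 has 12!/(2^{6}·6!) = 10395 labelled perfect matchings.
For each such perfect matching H, let X_H = 1 if all 6 edges of H are present in G. Then P[X_H = 1] = p^{6} = (1/4)^{6} = 1/4096.
By linearity of expectation: E[X] = Σ_H E[X_H] = 10395 · p^{6} = 10395 · 1/4096 = 10395/4096.
Numerically: E[X] ≈ 2.53784.

E[X] = 10395 · (1/4)^{6} = 10395/4096 ≈ 2.53784.


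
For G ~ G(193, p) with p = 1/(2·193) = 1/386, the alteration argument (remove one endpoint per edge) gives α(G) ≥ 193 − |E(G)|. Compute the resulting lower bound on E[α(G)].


E[|E(G)|] = C(193, 2)·p = 18528 · (1/386) = 48.
E[α(G)] ≥ n − E[|E(G)|] = 193 − 48 = 145.
Numerically: ≈ 145.00000.
(This is only a lower bound; the true E[α(G)] may be larger.)

E[α(G)] ≥ 145 ≈ 145.00000.


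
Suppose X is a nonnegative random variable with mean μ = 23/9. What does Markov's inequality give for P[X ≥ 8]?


μ = E[X] = 23/9, a = 8.
Markov: P[X ≥ 8] ≤ μ/a = (23/9)/8 = 23/72.
Numerically: ≈ 0.31944.
(Since a = 8 > μ = 2.55556, the bound 23/72 is < 1 and informative.)

P[X ≥ 8] ≤ 23/72 ≈ 0.31944.


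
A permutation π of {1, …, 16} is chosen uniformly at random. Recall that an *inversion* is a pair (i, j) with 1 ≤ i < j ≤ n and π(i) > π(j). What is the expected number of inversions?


Write X = Σ X_I over the C(16, 2) = 120 pairs i < j, with X_I the indicator of one inversion.
There are 120 indicators.
For each fixed pair i < j, the values π(i) and π(j) are two distinct elements of {1, …, 16} in uniformly random order; by symmetry P[π(i) > π(j)] = 1/2.
By linearity: E[X] = 120 · (1/2) = C(16, 2) · (1/2) = 120/2 = 60 ≈ 60.000.

E[X] = 60 = 60.000.


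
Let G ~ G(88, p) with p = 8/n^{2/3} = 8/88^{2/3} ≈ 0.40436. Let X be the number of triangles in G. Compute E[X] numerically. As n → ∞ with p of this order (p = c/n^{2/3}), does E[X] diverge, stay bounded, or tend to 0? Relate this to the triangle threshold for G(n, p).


Number of potential triangles: C(88, 3) = 109736.
Each occurs with probability p³ ≈ (0.40436)³ ≈ 6.6115702e-02.
By linearity: E[X] = C(88, 3)·p³ ≈ 109736 · 6.6115702e-02 ≈ 7255.27273.
Since α = 2/3 < 1, p = c/n^{2/3} ≫ 1/n is above the triangle threshold p ~ 1/n. Asymptotically E[X] ~ (c³/6)·n^{3(1−α)} = (8³/6)·n^{1} → ∞; triangles are abundant w.h.p.

E[X] ≈ 7255.27273; in regime p = Θ(1/n^{2/3}) E[X] diverges (above the triangle threshold p ~ 1/n).


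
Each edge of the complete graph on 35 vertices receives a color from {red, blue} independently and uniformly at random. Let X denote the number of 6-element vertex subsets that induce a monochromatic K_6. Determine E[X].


Let X = Σ_S X_S over the C(35, 6) = 1623160 subsets S of size 6, where X_S = 1 if the K_6 on S is monochromatic.
For a fixed S, the K_6 on S has C(6, 2) = 15 edges. P[all 15 edges red] = (1/2)^15, and likewise for blue, so P[monochromatic] = 2·(1/2)^15 = 2^{1 − 15} = 1/16384.
By linearity: E[X] = C(35, 6) · 2^{1 − 15} = 1623160 · 1/16384 = 202895/2048.
Numerically: E[X] ≈ 99.06982.

E[X] = C(35,6)·2^(1−C(6,2)) = 202895/2048 ≈ 99.06982.


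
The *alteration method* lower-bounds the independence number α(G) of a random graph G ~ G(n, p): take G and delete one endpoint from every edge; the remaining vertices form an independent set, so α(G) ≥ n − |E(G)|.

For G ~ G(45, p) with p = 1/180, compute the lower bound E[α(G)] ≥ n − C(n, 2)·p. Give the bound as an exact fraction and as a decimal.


E[|E(G)|] = C(45, 2)·p = 990 · (1/180) = 11/2.
E[α(G)] ≥ n − E[|E(G)|] = 45 − 11/2 = 79/2.
Numerically: ≈ 39.50000.
(This is only a lower bound; the true E[α(G)] may be larger.)

E[α(G)] ≥ 79/2 ≈ 39.50000.


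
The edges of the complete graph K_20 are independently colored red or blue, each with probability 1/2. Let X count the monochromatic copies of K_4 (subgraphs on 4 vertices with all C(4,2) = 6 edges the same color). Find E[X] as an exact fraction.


Let X = Σ_S X_S over the C(20, 4) = 4845 subsets S of size 4, where X_S = 1 if the K_4 on S is monochromatic.
For a fixed S, the K_4 on S has C(4, 2) = 6 edges. P[all 6 edges red] = (1/2)^6, and likewise for blue, so P[monochromatic] = 2·(1/2)^6 = 2^{1 − 6} = 1/32.
By linearity: E[X] = C(20, 4) · 2^{1 − 6} = 4845 · 1/32 = 4845/32.
Numerically: E[X] ≈ 151.4062.

E[X] = C(20,4)·2^(1−C(4,2)) = 4845/32 ≈ 151.4062.


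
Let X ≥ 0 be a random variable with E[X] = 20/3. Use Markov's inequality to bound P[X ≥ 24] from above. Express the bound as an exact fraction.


μ = E[X] = 20/3, a = 24.
Markov: P[X ≥ 24] ≤ μ/a = (20/3)/24 = 5/18.
Numerically: ≈ 0.278.
(Since a = 24 > μ = 6.667, the bound 5/18 is < 1 and informative.)

P[X ≥ 24] ≤ 5/18 ≈ 0.278.


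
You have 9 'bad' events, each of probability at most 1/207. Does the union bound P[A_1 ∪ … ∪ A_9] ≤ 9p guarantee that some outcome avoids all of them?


Union bound: P[∪_{i=1}^{9} A_i] ≤ Σ_i P[A_i] ≤ 9·p = 9·(1/207) = 1/23.
Numerically: 1/23 ≈ 0.0434783.
Is 1/23 < 1? YES.
Since P[∪ A_i] ≤ 1/23 < 1, the complement has P[∩ A_i^c] ≥ 1 − 1/23 = 22/23 > 0, so some outcome avoids every A_i.

9·p = 1/23 ≈ 0.0434783; existence CERTIFIED by the union bound.


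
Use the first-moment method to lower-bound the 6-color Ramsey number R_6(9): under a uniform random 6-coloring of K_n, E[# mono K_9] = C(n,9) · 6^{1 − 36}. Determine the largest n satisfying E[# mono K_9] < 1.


We need C(n, 9) · 6^{1 − 36} < 1, i.e. C(n, 9) < 6^{36 − 1} = 1719070799748422591028658176.
Check values of n near the boundary:
  n = 4404: C(4404, 9) = 1703375445537161676647015880; 1703375445537161676647015880 < 1719070799748422591028658176? YES
  n = 4405: C(4405, 9) = 1706862792900636302463627150; 1706862792900636302463627150 < 1719070799748422591028658176? YES
  n = 4406: C(4406, 9) = 1710356485221788389505285700; 1710356485221788389505285700 < 1719070799748422591028658176? YES
  n = 4407: C(4407, 9) = 1713856532599459170657070050; 1713856532599459170657070050 < 1719070799748422591028658176? YES
  n = 4408: C(4408, 9) = 1717362945146264156457459600; 1717362945146264156457459600 < 1719070799748422591028658176? YES
  n = 4409: C(4409, 9) = 1720875732988608787686577131; 1720875732988608787686577131 < 1719070799748422591028658176? NO
  n = 4410: C(4410, 9) = 1724394906266704102180823710; 1724394906266704102180823710 < 1719070799748422591028658176? NO
The largest n with C(n, 9) < 1719070799748422591028658176 is n = 4408 (where E[X] = 35778394690547169926197075/35813974994758803979763712 ≈ 0.99901). Hence R_6(9) > 4408, i.e. R_6(9) ≥ 4409.

Largest n = 4408; hence R_6(9) > 4408.


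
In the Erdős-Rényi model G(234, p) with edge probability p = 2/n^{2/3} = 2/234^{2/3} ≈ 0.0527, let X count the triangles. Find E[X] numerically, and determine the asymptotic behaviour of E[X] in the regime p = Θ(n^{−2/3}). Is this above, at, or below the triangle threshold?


Number of potential triangles: C(234, 3) = 2108184.
Each occurs with probability p³ ≈ (0.0527)³ ≈ 1.46103e-04.
By linearity: E[X] = C(234, 3)·p³ ≈ 2108184 · 1.46103e-04 ≈ 308.011.
Since α = 2/3 < 1, p = c/n^{2/3} ≫ 1/n is above the triangle threshold p ~ 1/n. Asymptotically E[X] ~ (c³/6)·n^{3(1−α)} = (2³/6)·n^{1} → ∞; triangles are abundant w.h.p.

E[X] ≈ 308.011; in regime p = Θ(1/n^{2/3}) E[X] diverges (above the triangle threshold p ~ 1/n).


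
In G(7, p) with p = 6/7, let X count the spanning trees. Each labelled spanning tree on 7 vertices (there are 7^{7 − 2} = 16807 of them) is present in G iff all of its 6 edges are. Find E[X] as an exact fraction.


K_7 has 7^{7 − 2} = 16807 labelled spanning trees.
For each such spanning tree H, let X_H = 1 if all 6 edges of H are present in G. Then P[X_H = 1] = p^{6} = (6/7)^{6} = 46656/117649.
By linearity: E[X] = Σ_H E[X_H] = 16807 · p^{6} = 16807 · 46656/117649 = 46656/7.
Numerically: E[X] ≈ 6665.

E[X] = 16807 · (6/7)^{6} = 46656/7 ≈ 6665.


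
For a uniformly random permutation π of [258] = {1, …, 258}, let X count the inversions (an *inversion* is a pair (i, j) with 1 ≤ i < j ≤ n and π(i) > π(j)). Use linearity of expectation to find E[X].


Write X = Σ X_I over the C(258, 2) = 33153 pairs i < j, with X_I the indicator of one inversion.
There are 33153 indicators.
For each fixed pair i < j, the values π(i) and π(j) are two distinct elements of {1, …, 258} in uniformly random order; by symmetry P[π(i) > π(j)] = 1/2.
By linearity: E[X] = 33153 · (1/2) = C(258, 2) · (1/2) = 33153/2 = 33153/2 ≈ 16576.500000.

E[X] = 33153/2 = 16576.500000.


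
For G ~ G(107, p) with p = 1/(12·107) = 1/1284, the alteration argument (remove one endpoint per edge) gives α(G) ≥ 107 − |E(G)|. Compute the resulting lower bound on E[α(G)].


E[|E(G)|] = C(107, 2)·p = 5671 · (1/1284) = 53/12.
E[α(G)] ≥ n − E[|E(G)|] = 107 − 53/12 = 1231/12.
Numerically: ≈ 102.58333.
(This is only a lower bound; the true E[α(G)] may be larger.)

E[α(G)] ≥ 1231/12 ≈ 102.58333.


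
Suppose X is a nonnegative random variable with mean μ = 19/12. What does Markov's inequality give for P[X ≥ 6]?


μ = E[X] = 19/12, a = 6.
Markov: P[X ≥ 6] ≤ μ/a = (19/12)/6 = 19/72.
Numerically: ≈ 0.263889.
(Since a = 6 > μ = 1.583333, the bound 19/72 is < 1 and informative.)

P[X ≥ 6] ≤ 19/72 ≈ 0.263889.


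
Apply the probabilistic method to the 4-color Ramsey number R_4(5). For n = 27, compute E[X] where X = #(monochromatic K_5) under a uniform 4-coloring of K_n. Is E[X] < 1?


E[X] = C(27, 5) · 4^{1 − 10} = 80730 · 4^{−9} = 80730/262144.
As a reduced fraction: E[X] = 40365/131072 ≈ 0.30796.
Is E[X] < 1? YES.
Since E[X] < 1, there exists a 4-coloring of K_{27} with no monochromatic K_5; hence R_4(5) > 27.

E[X] = 40365/131072 ≈ 0.30796; E[X] < 1, so R_4(5) > 27.


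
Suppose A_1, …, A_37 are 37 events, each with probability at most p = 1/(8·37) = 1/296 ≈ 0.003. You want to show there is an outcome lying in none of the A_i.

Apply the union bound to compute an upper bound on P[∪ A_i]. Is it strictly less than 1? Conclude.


Union bound: P[∪_{i=1}^{37} A_i] ≤ Σ_i P[A_i] ≤ 37·p = 37·(1/296) = 1/8.
Numerically: 1/8 ≈ 0.125.
Is 1/8 < 1? YES.
Since P[∪ A_i] ≤ 1/8 < 1, the complement has P[∩ A_i^c] ≥ 1 − 1/8 = 7/8 > 0, so some outcome avoids every A_i.

37·p = 1/8 ≈ 0.125; existence CERTIFIED by the union bound.


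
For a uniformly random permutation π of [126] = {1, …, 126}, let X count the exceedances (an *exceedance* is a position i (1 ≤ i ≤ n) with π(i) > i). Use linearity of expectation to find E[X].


Write X = Σ_{i=1}^{126} X_i, where X_i = 1_{π(i) > i}.
For each fixed i, π(i) is uniform over {1, …, 126} (marginal of a uniform permutation), so P[π(i) > i] = (n − i)/n. Summing: Σ_{i=1}^{126} (n − i)/n = (0 + 1 + … + 125)/126 = 126(126 − 1)/(2·126) = (126 − 1)/2.
Hence E[X] = Σ_{i=1}^{126} (126 − i)/126 = 125/2 ≈ 62.500.

E[X] = 125/2 = 62.500.


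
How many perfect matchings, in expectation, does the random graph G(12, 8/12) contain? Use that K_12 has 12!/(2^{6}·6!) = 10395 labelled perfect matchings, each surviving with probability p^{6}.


K_12 has 12!/(2^{6}·6!) = 10395 labelled perfect matchings.
For each such perfect matching H, let X_H = 1 if all 6 edges of H are present in G. Then P[X_H = 1] = p^{6} = (2/3)^{6} = 64/729.
Summing the indicators: E[X] = Σ_H E[X_H] = 10395 · p^{6} = 10395 · 64/729 = 24640/27.
Numerically: E[X] ≈ 913.

E[X] = 10395 · (2/3)^{6} = 24640/27 ≈ 913.


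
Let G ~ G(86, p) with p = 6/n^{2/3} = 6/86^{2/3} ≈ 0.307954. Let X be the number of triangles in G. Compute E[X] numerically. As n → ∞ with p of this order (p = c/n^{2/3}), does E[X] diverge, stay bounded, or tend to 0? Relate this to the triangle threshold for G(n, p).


Number of potential triangles: C(86, 3) = 102340.
Each occurs with probability p³ ≈ (0.307954)³ ≈ 2.92049757e-02.
By linearity: E[X] = C(86, 3)·p³ ≈ 102340 · 2.92049757e-02 ≈ 2988.837209.
Since α = 2/3 < 1, p = c/n^{2/3} ≫ 1/n is above the triangle threshold p ~ 1/n. Asymptotically E[X] ~ (c³/6)·n^{3(1−α)} = (6³/6)·n^{1} → ∞; triangles are abundant w.h.p.

E[X] ≈ 2988.837209; in regime p = Θ(1/n^{2/3}) E[X] diverges (above the triangle threshold p ~ 1/n).


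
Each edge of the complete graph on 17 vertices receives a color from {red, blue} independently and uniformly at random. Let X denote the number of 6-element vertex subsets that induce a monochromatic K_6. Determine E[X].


Let X = Σ_S X_S over the C(17, 6) = 12376 subsets S of size 6, where X_S = 1 if the K_6 on S is monochromatic.
For a fixed S, the K_6 on S has C(6, 2) = 15 edges. P[all 15 edges red] = (1/2)^15, and likewise for blue, so P[monochromatic] = 2·(1/2)^15 = 2^{1 − 15} = 1/16384.
By linearity of expectation: E[X] = C(17, 6) · 2^{1 − 15} = 12376 · 1/16384 = 1547/2048.
Numerically: E[X] ≈ 0.7554.

E[X] = C(17,6)·2^(1−C(6,2)) = 1547/2048 ≈ 0.7554.


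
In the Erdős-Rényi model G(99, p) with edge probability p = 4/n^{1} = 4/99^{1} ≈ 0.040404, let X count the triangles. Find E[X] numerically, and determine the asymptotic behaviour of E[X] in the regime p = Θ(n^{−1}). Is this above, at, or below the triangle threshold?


Number of potential triangles: C(99, 3) = 156849.
Each occurs with probability p³ ≈ (0.040404)³ ≈ 6.59590497e-05.
By linearity: E[X] = C(99, 3)·p³ ≈ 156849 · 6.59590497e-05 ≈ 10.345611.
Here α = 1, so p = 4/n is exactly at the triangle threshold p ~ 1/n. Asymptotically E[X] → c³/6 = 4³/6 = 32/3 ≈ 10.666667, a bounded constant. In this regime the triangle count is asymptotically Poisson(c³/6).

E[X] ≈ 10.345611; in regime p = Θ(1/n^{1}) E[X] stays bounded (at the triangle threshold p ~ 1/n).


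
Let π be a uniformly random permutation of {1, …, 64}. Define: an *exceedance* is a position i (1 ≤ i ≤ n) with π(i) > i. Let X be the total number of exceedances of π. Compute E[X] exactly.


Write X = Σ_{i=1}^{64} X_i, where X_i = 1_{π(i) > i}.
For each fixed i, π(i) is uniform over {1, …, 64} (marginal of a uniform permutation), so P[π(i) > i] = (n − i)/n. Summing: Σ_{i=1}^{64} (n − i)/n = (0 + 1 + … + 63)/64 = 64(64 − 1)/(2·64) = (64 − 1)/2.
Hence E[X] = Σ_{i=1}^{64} (64 − i)/64 = 63/2 ≈ 31.500.

E[X] = 63/2 = 31.500.


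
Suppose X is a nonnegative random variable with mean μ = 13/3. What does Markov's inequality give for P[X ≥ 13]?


μ = E[X] = 13/3, a = 13.
Markov: P[X ≥ 13] ≤ μ/a = (13/3)/13 = 1/3.
Numerically: ≈ 0.333.
(Since a = 13 > μ = 4.333, the bound 1/3 is < 1 and informative.)

P[X ≥ 13] ≤ 1/3 ≈ 0.333.


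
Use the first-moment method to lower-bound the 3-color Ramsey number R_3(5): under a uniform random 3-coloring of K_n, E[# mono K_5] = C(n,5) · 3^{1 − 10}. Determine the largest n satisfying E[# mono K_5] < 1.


We need C(n, 5) · 3^{1 − 10} < 1, i.e. C(n, 5) < 3^{10 − 1} = 19683.
Check values of n near the boundary:
  n = 17: C(17, 5) = 6188; 6188 < 19683? YES
  n = 18: C(18, 5) = 8568; 8568 < 19683? YES
  n = 19: C(19, 5) = 11628; 11628 < 19683? YES
  n = 20: C(20, 5) = 15504; 15504 < 19683? YES
  n = 21: C(21, 5) = 20349; 20349 < 19683? NO
The largest n with C(n, 5) < 19683 is n = 20 (where E[X] = 5168/6561 ≈ 0.787685). Hence R_3(5) > 20, i.e. R_3(5) ≥ 21.

Largest n = 20; hence R_3(5) > 20.


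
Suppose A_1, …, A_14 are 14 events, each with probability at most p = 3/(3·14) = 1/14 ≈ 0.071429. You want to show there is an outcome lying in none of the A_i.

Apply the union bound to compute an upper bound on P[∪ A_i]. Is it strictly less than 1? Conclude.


Union bound: P[∪_{i=1}^{14} A_i] ≤ Σ_i P[A_i] ≤ 14·p = 14·(1/14) = 1.
Numerically: 1 ≈ 1.000000.
Is 1 < 1? NO.
Since the bound 1 is ≥ 1, the union bound is uninformative here; it does NOT by itself certify existence.

14·p = 1 ≈ 1.000000; existence NOT certified by the union bound.


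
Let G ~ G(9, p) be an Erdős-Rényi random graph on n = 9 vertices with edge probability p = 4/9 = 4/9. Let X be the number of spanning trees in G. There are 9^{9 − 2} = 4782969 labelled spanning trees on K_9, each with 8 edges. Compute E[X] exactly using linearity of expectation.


K_9 has 9^{9 − 2} = 4782969 labelled spanning trees.
For each such spanning tree H, let X_H = 1 if all 8 edges of H are present in G. Then P[X_H = 1] = p^{8} = (4/9)^{8} = 65536/43046721.
By linearity: E[X] = Σ_H E[X_H] = 4782969 · p^{8} = 4782969 · 65536/43046721 = 65536/9.
Numerically: E[X] ≈ 7.28e+03.

E[X] = 4782969 · (4/9)^{8} = 65536/9 ≈ 7.28e+03.


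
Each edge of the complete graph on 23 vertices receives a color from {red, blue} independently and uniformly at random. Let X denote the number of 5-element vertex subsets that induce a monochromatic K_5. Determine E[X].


Let X = Σ_S X_S over the C(23, 5) = 33649 subsets S of size 5, where X_S = 1 if the K_5 on S is monochromatic.
For a fixed S, the K_5 on S has C(5, 2) = 10 edges. P[all 10 edges red] = (1/2)^10, and likewise for blue, so P[monochromatic] = 2·(1/2)^10 = 2^{1 − 10} = 1/512.
By linearity: E[X] = C(23, 5) · 2^{1 − 10} = 33649 · 1/512 = 33649/512.
Numerically: E[X] ≈ 65.7207.

E[X] = C(23,5)·2^(1−C(5,2)) = 33649/512 ≈ 65.7207.


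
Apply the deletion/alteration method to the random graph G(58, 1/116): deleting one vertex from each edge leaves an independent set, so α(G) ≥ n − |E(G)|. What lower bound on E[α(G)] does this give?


E[|E(G)|] = C(58, 2)·p = 1653 · (1/116) = 57/4.
E[α(G)] ≥ n − E[|E(G)|] = 58 − 57/4 = 175/4.
Numerically: ≈ 43.75000.
(This is only a lower bound; the true E[α(G)] may be larger.)

E[α(G)] ≥ 175/4 ≈ 43.75000.


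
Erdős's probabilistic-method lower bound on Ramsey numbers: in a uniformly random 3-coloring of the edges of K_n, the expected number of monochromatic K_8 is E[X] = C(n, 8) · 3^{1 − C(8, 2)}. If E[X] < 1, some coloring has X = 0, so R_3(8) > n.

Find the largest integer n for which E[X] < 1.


We need C(n, 8) · 3^{1 − 28} < 1, i.e. C(n, 8) < 3^{28 − 1} = 7625597484987.
Check values of n near the boundary:
  n = 155: C(155, 8) = 6876747915675; 6876747915675 < 7625597484987? YES
  n = 156: C(156, 8) = 7248464019225; 7248464019225 < 7625597484987? YES
  n = 157: C(157, 8) = 7637643295425; 7637643295425 < 7625597484987? NO
  n = 158: C(158, 8) = 8044984271181; 8044984271181 < 7625597484987? NO
  n = 159: C(159, 8) = 8471208603429; 8471208603429 < 7625597484987? NO
The largest n with C(n, 8) < 7625597484987 is n = 156 (where E[X] = 805384891025/847288609443 ≈ 0.95054). Hence R_3(8) > 156, i.e. R_3(8) ≥ 157.

Largest n = 156; hence R_3(8) > 156.


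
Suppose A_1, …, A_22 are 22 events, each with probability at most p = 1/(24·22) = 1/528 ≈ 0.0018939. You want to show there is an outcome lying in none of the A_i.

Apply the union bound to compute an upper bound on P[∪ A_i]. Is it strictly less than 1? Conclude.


Union bound: P[∪_{i=1}^{22} A_i] ≤ Σ_i P[A_i] ≤ 22·p = 22·(1/528) = 1/24.
Numerically: 1/24 ≈ 0.0416667.
Is 1/24 < 1? YES.
Since P[∪ A_i] ≤ 1/24 < 1, the complement has P[∩ A_i^c] ≥ 1 − 1/24 = 23/24 > 0, so some outcome avoids every A_i.

22·p = 1/24 ≈ 0.0416667; existence CERTIFIED by the union bound.


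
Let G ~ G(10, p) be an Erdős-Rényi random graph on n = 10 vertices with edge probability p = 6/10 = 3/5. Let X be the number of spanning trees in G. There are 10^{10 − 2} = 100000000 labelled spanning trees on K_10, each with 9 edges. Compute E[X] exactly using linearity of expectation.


K_10 has 10^{10 − 2} = 100000000 labelled spanning trees.
For each such spanning tree H, let X_H = 1 if all 9 edges of H are present in G. Then P[X_H = 1] = p^{9} = (3/5)^{9} = 19683/1953125.
Summing the indicators: E[X] = Σ_H E[X_H] = 100000000 · p^{9} = 100000000 · 19683/1953125 = 5038848/5.
Numerically: E[X] ≈ 1.0078e+06.

E[X] = 100000000 · (3/5)^{9} = 5038848/5 ≈ 1.0078e+06.


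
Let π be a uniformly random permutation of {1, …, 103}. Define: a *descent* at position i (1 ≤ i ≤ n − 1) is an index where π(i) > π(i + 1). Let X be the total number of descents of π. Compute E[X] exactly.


Write X = Σ X_I over i = 1, …, 102, with X_I the indicator of one descent.
There are 102 indicators.
For each fixed i, the pair (π(i), π(i+1)) is a uniformly random ordered pair of distinct values from {1, …, 103}; by symmetry P[π(i) > π(i+1)] = 1/2.
By linearity: E[X] = 102 · (1/2) = (103 − 1) · (1/2) = 51 ≈ 51.000.

E[X] = 51 = 51.000.


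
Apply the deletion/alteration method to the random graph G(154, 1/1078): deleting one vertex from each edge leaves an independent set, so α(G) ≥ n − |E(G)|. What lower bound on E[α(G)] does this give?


E[|E(G)|] = C(154, 2)·p = 11781 · (1/1078) = 153/14.
E[α(G)] ≥ n − E[|E(G)|] = 154 − 153/14 = 2003/14.
Numerically: ≈ 143.0714.
(This is only a lower bound; the true E[α(G)] may be larger.)

E[α(G)] ≥ 2003/14 ≈ 143.0714.


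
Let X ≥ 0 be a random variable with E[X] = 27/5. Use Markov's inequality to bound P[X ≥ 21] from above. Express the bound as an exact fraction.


μ = E[X] = 27/5, a = 21.
Markov: P[X ≥ 21] ≤ μ/a = (27/5)/21 = 9/35.
Numerically: ≈ 0.257143.
(Since a = 21 > μ = 5.400000, the bound 9/35 is < 1 and informative.)

P[X ≥ 21] ≤ 9/35 ≈ 0.257143.


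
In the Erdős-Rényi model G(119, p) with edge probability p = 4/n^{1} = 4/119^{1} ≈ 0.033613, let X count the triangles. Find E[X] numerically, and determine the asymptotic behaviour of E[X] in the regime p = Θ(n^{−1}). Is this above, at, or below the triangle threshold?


Number of potential triangles: C(119, 3) = 273819.
Each occurs with probability p³ ≈ (0.033613)³ ≈ 3.7978612e-05.
By linearity: E[X] = C(119, 3)·p³ ≈ 273819 · 3.7978612e-05 ≈ 10.39927.
Here α = 1, so p = 4/n is exactly at the triangle threshold p ~ 1/n. Asymptotically E[X] → c³/6 = 4³/6 = 32/3 ≈ 10.66667, a bounded constant. In this regime the triangle count is asymptotically Poisson(c³/6).

E[X] ≈ 10.39927; in regime p = Θ(1/n^{1}) E[X] stays bounded (at the triangle threshold p ~ 1/n).


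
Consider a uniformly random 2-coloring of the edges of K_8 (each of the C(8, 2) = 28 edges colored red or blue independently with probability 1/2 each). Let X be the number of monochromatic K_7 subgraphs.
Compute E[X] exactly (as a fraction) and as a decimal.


Let X = Σ_S X_S over the C(8, 7) = 8 subsets S of size 7, where X_S = 1 if the K_7 on S is monochromatic.
For a fixed S, the K_7 on S has C(7, 2) = 21 edges. P[all 21 edges red] = (1/2)^21, and likewise for blue, so P[monochromatic] = 2·(1/2)^21 = 2^{1 − 21} = 1/1048576.
By linearity of expectation: E[X] = C(8, 7) · 2^{1 − 21} = 8 · 1/1048576 = 1/131072.
Numerically: E[X] ≈ 0.00001.

E[X] = C(8,7)·2^(1−C(7,2)) = 1/131072 ≈ 0.00001.


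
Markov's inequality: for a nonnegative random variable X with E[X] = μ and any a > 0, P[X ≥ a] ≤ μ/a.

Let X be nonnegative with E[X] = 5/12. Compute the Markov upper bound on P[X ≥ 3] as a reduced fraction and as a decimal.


μ = E[X] = 5/12, a = 3.
Markov: P[X ≥ 3] ≤ μ/a = (5/12)/3 = 5/36.
Numerically: ≈ 0.1389.
(Since a = 3 > μ = 0.4167, the bound 5/36 is < 1 and informative.)

P[X ≥ 3] ≤ 5/36 ≈ 0.1389.


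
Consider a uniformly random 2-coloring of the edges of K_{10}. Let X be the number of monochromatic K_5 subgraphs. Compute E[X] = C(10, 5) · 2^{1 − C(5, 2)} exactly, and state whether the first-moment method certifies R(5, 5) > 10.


E[X] = C(10, 5) · 2^{1 − 10} = 252 · 2^{−9} = 252/512.
As a reduced fraction: E[X] = 63/128 ≈ 0.49219.
Is E[X] < 1? YES.
Since E[X] < 1, there exists a 2-coloring of K_{10} with no monochromatic K_5; hence R(5, 5) > 10.

E[X] = 63/128 ≈ 0.49219; E[X] < 1, so R(5, 5) > 10.


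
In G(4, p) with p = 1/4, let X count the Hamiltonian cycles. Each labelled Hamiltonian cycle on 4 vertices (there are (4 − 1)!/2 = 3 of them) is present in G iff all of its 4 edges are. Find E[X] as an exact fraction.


K_4 has (4 − 1)!/2 = 3 labelled Hamiltonian cycles.
For each such Hamiltonian cycle H, let X_H = 1 if all 4 edges of H are present in G. Then P[X_H = 1] = p^{4} = (1/4)^{4} = 1/256.
Summing the indicators: E[X] = Σ_H E[X_H] = 3 · p^{4} = 3 · 1/256 = 3/256.
Numerically: E[X] ≈ 0.011719.

E[X] = 3 · (1/4)^{4} = 3/256 ≈ 0.011719.
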